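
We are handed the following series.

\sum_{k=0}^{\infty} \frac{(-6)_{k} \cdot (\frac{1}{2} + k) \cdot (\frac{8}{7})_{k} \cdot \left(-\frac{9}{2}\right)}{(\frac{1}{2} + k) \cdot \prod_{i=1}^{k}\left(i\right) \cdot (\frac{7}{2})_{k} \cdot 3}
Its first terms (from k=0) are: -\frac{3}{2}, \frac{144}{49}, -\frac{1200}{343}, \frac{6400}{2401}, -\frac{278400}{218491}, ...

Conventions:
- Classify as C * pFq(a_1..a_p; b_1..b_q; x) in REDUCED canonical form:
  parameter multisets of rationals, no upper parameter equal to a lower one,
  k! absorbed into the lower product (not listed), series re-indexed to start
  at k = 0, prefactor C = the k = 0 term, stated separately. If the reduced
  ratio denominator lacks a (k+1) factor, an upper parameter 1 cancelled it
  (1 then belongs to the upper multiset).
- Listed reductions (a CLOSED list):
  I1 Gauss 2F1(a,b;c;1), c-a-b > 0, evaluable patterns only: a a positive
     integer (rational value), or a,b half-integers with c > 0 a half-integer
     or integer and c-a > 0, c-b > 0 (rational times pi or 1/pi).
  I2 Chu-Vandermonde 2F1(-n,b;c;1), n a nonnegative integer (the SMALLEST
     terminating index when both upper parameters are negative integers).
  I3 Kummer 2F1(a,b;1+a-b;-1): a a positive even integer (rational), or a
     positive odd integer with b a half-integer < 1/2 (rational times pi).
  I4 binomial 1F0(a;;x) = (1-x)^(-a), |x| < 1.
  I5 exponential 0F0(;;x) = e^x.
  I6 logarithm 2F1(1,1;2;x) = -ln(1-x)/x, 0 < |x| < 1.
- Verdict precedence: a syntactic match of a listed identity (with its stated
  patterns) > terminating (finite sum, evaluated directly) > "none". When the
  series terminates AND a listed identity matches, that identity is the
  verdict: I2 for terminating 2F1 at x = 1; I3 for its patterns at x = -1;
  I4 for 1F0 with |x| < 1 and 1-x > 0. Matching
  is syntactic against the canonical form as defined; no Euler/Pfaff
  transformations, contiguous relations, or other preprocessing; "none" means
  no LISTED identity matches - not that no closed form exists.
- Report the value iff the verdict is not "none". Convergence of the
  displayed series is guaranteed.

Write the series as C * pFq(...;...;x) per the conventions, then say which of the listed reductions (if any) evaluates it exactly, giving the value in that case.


The series (x = 1) is 2F1: upper {-6, \frac{8}{7}}, lower {\frac{7}{2}}, prefactor -\frac{3}{2}. Verdict at x = 1: Chu-Vandermonde (I2) matches (terminating 2F1 at x = 1 with n = 6, b = 8/7, c = \frac{7}{2}). Hence: -\frac{131408945}{364006006}.

Structural cue: t_0 being -\frac{3}{2}, striking the common factor k + 1/2 reduces the term (prefactor -3/2).
Adjacent-term ratio: r(k) = 1 * (k-6) (k+\frac{8}{7}) / [(k+\frac{7}{2}) (k+1)] ; factor over Q: parameters, x = 1, and C = -\frac{3}{2}.


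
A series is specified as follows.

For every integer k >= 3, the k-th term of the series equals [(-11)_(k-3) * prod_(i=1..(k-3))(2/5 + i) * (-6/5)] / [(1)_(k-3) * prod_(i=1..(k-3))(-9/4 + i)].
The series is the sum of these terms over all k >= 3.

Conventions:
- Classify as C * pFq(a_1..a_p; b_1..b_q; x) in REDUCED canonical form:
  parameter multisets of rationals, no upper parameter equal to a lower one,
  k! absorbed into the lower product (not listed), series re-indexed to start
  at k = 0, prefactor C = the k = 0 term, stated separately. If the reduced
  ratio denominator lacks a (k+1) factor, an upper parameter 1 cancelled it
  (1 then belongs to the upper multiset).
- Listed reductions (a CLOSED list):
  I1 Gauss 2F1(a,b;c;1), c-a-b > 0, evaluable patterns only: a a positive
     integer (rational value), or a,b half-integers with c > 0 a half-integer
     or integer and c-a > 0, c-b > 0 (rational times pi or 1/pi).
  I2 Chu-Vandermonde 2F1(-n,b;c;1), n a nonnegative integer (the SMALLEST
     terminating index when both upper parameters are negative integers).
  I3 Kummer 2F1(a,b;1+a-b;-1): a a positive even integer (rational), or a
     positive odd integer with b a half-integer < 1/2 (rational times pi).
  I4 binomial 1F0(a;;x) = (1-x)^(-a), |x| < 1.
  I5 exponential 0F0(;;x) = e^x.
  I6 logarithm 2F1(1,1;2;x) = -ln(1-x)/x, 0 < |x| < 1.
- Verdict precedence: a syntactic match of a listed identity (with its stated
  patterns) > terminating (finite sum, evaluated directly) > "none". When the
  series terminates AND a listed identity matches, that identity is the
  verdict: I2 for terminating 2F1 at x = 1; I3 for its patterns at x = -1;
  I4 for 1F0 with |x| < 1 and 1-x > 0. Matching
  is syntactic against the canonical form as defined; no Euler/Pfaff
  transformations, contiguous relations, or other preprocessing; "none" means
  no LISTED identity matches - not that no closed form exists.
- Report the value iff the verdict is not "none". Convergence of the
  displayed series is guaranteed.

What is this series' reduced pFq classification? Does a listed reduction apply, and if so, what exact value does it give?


Classification (C = -6/5): 2F1 with upper {-11, 7/5}, lower {-5/4}, argument x = 1. Verdict (x = 1): Vandermonde's identity (I2) applies (terminating 2F1 at x = 1 with n = 11, b = 7/5, c = -5/4). Value: 107732794244166/413421630859375.

Key observation: t_0 = -6/5 here, and the running product (prefactor -6/5) telescopes to a rising factorial.
Adjacent-term ratio: r(k) = 1 * (k-11) (k+7/5) / [(k-5/4) (k+1)] ; factor over Q: parameters, x = 1, and C = -6/5.


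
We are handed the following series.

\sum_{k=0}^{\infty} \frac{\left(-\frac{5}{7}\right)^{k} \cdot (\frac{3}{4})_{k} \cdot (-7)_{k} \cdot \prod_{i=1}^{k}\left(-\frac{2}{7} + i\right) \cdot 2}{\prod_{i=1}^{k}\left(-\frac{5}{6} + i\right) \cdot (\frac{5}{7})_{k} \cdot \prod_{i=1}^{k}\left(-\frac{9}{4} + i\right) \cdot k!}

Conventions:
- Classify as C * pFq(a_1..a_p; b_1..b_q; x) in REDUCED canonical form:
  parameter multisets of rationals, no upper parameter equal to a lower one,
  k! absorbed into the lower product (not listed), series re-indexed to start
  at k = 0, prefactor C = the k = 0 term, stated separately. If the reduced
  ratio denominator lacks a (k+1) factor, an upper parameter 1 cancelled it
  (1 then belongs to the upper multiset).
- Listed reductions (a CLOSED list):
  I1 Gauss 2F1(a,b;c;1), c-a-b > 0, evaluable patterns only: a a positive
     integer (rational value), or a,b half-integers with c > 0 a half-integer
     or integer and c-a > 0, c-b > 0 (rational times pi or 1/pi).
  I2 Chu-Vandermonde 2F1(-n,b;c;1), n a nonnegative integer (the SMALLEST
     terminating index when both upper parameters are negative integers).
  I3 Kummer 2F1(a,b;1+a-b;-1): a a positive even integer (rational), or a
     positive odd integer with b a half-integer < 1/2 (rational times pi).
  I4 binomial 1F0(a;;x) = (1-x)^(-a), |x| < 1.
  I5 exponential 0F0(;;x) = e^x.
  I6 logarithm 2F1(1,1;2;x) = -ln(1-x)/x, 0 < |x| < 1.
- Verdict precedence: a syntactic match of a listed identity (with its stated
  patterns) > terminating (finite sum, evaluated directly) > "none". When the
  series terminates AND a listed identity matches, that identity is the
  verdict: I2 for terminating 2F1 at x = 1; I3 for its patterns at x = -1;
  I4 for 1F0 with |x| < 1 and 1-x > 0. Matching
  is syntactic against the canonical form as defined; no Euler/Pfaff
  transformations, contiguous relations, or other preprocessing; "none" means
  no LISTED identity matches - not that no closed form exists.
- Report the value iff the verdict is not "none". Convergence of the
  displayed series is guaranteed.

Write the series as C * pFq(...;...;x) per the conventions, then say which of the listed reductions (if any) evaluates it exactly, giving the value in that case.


With C = 2: the canonical form is 2F2(-7, \frac{3}{4}; -\frac{5}{4}, \frac{1}{6}; -\frac{5}{7}). Verdict: terminating - the sum ends at index 7 because -7 is a negative integer; exact evaluation follows. Sum: \frac{3099760393414574}{1633220006509}.

Structural cue: t_0 = 2 here, and the lower running product (C = 2, x = -5/7) is a rising factorial.
Adjacent-term ratio: r(k) = -\frac{5}{7} * (k-7) (k+\frac{3}{4}) / [(k-\frac{5}{4}) (k+\frac{1}{6}) (k+1)] - rational in k. x = -\frac{5}{7}; t_0 = 2; negate the roots.


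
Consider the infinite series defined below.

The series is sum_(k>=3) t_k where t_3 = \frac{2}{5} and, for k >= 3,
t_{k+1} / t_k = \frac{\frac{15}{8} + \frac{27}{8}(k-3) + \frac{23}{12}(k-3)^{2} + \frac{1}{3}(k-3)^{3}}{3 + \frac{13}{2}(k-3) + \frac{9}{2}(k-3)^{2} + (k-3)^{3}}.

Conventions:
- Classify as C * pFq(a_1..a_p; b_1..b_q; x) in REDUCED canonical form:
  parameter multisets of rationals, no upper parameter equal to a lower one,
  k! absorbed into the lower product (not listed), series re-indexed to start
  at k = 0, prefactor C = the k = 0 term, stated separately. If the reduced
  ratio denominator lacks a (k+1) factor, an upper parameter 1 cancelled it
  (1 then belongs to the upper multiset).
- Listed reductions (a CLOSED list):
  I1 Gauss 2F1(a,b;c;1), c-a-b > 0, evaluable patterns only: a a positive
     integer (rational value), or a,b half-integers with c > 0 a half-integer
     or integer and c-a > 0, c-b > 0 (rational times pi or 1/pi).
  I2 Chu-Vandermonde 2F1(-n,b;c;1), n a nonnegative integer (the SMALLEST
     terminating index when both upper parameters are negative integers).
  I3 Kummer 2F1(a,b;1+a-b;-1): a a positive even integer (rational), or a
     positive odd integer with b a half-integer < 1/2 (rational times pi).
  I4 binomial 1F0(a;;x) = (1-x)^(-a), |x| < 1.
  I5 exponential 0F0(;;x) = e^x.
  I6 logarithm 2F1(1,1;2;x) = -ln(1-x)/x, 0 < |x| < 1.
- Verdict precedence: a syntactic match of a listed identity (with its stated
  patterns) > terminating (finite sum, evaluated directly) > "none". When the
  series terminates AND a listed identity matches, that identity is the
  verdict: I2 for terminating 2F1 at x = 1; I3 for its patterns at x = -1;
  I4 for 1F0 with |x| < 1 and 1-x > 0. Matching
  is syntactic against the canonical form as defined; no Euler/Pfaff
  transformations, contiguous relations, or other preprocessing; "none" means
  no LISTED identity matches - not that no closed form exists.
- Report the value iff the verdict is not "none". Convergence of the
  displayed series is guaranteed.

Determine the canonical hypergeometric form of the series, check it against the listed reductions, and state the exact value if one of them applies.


This is \frac{2}{5} * 2F1(\frac{5}{4}, 3; 2; \frac{1}{3}) in reduced canonical form. Verdict: none (x = \frac{1}{3}): each listed identity misses the multisets {\frac{5}{4}, 3} ; {2}.

Structural cue: x = \frac{1}{3} and the expanded ratio factors over Q; C = 2/5, roots give parameters.
Term ratio: r(k) = \frac{1}{3} * (k+\frac{5}{4}) (k+3) / [(k+2) (k+1)] ; factor over Q: parameters, x = \frac{1}{3}, and C = \frac{2}{5}.


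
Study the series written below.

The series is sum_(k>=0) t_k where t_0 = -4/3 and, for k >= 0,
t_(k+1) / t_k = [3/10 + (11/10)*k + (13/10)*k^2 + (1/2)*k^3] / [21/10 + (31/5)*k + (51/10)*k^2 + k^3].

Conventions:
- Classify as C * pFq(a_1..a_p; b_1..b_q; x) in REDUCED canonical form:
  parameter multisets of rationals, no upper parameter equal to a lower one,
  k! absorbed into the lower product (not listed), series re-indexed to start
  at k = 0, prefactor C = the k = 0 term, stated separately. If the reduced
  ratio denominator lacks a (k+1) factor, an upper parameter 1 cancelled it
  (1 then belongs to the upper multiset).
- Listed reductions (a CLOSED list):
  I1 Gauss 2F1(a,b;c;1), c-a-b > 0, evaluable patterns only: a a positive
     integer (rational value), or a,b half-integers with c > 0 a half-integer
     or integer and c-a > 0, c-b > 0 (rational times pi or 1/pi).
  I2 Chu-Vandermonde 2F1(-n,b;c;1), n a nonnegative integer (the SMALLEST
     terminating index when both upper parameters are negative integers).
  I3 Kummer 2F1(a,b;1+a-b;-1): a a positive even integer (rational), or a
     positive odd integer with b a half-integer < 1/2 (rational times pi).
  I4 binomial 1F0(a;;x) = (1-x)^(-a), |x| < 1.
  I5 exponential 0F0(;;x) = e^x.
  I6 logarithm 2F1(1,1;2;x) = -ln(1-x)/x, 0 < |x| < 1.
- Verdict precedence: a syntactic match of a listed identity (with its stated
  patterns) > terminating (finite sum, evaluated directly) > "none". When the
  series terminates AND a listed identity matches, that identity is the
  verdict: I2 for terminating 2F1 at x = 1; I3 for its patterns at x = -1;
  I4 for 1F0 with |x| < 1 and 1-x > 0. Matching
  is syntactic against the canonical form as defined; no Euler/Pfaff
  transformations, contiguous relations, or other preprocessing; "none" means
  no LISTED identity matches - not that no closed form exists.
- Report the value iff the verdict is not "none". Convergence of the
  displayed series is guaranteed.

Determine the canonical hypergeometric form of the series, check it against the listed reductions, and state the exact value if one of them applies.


The tell: with t_0 = -4/3, the parameter 3/5 appears in both the upper and lower lists and cancels.
Step ratio: r(k) = (1/2) * (k+1) (k+1) / [(k+7/2) (k+1)] - rational in k, leading ratio (1/2); with t_0 = -4/3, classification follows.

Classification (C = -4/3): 2F1 with upper {1, 1}, lower {7/2}, argument x = 1/2. Verdict: none. A 2F1 with upper {1, 1} fits none of I1-I6 at x = 1/2; the sum runs forever.


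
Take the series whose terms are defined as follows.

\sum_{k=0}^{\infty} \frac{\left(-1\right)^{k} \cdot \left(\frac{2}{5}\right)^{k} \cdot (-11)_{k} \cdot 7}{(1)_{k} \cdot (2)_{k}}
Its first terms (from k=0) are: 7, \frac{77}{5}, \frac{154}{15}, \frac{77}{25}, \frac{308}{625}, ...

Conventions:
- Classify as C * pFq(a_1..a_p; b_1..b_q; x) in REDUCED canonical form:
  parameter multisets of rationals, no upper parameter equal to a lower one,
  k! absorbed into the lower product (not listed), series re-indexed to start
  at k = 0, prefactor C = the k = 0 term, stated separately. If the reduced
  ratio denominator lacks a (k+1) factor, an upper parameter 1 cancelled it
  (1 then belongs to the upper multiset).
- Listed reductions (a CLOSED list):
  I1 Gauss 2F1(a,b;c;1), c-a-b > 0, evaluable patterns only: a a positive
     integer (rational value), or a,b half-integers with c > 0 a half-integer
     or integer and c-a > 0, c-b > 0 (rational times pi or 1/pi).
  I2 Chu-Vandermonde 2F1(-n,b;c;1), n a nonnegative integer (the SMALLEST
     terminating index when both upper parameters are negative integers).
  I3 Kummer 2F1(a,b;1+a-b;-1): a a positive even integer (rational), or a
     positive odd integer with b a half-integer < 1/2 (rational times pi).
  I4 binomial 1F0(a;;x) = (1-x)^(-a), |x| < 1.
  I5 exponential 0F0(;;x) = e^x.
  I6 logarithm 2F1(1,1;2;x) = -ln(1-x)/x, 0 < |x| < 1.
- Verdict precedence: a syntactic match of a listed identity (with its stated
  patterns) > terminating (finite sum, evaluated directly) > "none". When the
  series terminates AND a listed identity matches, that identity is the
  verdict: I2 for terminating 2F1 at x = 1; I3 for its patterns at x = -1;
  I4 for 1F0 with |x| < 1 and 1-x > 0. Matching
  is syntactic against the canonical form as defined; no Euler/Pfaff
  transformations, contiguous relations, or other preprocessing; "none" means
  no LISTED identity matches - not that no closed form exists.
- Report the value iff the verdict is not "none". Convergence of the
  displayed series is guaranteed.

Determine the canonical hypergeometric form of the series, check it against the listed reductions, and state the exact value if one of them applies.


Reduced: x = -\frac{2}{5}, 1F1, upper = {-11}, lower = {2}, C = 7. Verdict: terminating - upper -11 stops the sum at k = 11; the 12 terms are added exactly. Its exact value is \frac{118406152413287}{3262939453125}.

Key step: with t_0 = 7, the (-1)^k factor (C = 7) folds into the argument's sign.
Step ratio: r(k) = -\frac{2}{5} * (k-11) / [(k+2) (k+1)] - rational; roots negated = parameters, x = -\frac{2}{5}, C = 7.


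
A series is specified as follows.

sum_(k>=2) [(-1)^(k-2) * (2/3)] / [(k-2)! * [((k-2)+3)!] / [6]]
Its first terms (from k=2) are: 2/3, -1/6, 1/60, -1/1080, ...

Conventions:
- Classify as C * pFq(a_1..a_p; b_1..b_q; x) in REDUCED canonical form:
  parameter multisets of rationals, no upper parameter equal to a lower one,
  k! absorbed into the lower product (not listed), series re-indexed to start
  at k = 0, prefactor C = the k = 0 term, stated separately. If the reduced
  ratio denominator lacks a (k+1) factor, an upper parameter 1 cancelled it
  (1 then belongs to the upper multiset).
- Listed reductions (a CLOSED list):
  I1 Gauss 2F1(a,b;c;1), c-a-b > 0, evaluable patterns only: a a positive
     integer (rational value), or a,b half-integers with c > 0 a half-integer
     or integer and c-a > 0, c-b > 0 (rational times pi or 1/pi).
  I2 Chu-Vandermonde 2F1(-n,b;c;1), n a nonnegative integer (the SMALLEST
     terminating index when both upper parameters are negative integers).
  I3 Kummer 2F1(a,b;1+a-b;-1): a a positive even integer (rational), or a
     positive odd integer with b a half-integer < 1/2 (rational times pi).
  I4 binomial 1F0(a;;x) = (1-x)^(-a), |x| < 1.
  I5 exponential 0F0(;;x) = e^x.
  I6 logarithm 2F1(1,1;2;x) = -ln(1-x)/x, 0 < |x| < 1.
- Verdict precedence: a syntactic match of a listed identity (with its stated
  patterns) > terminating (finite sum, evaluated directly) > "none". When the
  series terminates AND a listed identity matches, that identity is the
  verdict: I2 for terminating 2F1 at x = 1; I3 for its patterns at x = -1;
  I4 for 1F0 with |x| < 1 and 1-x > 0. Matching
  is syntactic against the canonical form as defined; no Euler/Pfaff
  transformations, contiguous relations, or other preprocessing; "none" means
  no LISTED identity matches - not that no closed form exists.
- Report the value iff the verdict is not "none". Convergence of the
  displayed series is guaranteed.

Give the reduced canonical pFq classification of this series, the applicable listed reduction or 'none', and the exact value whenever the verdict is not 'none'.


This is 2/3 * 0F1(-; 4; -1) in reduced canonical form. Verdict: none. Every listed pattern misses the 0F1 form at -1, upper {-}.

Key observation: from the first term 2/3: the denominator's factorial ratio (C = 2/3, x = -1) is a lower Pochhammer.
Ratio: r(k) = (-1) * 1 / [(k+4) (k+1)] ; factor over Q: parameters, x = (-1), and C = 2/3.


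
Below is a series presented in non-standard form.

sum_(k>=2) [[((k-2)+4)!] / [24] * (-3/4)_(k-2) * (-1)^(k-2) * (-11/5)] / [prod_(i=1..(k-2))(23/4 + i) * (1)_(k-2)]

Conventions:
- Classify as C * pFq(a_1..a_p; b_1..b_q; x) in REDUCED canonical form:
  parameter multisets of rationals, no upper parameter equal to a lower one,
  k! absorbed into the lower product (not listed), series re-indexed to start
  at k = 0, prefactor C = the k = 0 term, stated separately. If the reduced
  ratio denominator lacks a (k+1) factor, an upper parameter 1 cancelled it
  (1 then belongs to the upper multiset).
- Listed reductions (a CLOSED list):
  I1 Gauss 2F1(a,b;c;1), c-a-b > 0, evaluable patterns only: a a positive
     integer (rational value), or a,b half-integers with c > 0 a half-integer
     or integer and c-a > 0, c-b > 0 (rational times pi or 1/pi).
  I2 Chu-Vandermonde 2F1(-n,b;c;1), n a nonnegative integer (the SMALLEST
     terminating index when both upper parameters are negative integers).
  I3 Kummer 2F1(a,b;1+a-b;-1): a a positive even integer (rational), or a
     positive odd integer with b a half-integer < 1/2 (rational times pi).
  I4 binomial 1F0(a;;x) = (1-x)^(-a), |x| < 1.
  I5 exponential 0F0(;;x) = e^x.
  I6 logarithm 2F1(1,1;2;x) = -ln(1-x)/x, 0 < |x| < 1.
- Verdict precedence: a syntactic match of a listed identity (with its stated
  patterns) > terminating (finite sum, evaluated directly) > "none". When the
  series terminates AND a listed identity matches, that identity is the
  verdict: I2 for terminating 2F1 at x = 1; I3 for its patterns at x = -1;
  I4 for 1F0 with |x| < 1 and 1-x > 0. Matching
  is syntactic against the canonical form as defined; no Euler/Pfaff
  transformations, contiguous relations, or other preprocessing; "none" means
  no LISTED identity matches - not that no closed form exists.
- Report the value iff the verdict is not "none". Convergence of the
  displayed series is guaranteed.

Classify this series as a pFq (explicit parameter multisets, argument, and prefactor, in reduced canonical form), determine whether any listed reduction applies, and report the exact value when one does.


With C = -11/5: the canonical form is 2F1(-3/4, 5; 27/4; -1). Verdict: none. Every listed pattern misses the 2F1 form at -1, upper {-3/4, 5}.

Key observation: x = (-1) and (1)_k (prefactor -11/5) is k! itself.
Step ratio: r(k) = (-1) * (k-3/4) (k+5) / [(k+27/4) (k+1)] ; factor over Q: parameters, x = (-1), and C = -11/5.


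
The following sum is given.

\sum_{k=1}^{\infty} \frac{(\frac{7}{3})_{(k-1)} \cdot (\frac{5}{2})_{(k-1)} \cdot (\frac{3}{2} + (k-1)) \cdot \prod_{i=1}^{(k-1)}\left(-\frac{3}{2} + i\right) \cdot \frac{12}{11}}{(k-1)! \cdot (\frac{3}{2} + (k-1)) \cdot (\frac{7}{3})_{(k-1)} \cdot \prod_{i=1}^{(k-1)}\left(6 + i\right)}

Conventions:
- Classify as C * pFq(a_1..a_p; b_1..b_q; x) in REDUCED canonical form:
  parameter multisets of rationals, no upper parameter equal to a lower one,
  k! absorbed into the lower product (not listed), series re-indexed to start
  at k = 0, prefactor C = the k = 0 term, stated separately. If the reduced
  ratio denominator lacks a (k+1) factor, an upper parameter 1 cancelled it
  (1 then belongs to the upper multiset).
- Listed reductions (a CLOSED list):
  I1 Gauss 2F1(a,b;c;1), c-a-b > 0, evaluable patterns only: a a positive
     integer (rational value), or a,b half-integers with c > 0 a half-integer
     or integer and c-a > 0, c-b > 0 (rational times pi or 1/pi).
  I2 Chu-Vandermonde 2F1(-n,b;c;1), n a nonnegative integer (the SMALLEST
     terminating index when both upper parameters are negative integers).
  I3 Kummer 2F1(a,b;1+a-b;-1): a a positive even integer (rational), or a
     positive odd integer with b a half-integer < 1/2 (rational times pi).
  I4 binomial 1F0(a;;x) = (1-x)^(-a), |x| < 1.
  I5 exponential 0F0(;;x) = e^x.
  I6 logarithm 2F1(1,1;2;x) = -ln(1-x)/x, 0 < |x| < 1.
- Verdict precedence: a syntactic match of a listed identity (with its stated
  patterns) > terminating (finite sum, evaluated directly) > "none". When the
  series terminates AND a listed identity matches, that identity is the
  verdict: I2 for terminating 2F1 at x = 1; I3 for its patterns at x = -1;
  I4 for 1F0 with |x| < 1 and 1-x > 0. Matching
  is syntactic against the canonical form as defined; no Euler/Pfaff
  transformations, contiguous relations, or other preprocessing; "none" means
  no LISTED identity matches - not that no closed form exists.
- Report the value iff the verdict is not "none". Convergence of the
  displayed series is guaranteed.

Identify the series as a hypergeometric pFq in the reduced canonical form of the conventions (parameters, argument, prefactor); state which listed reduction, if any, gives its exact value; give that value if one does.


With C = \frac{12}{11}: the canonical form is 2F1(-\frac{1}{2}, \frac{5}{2}; 7; 1). Verdict: the half-integer Gauss pattern (I1) fires (x = 1; upper {-\frac{1}{2}, \frac{5}{2}} half-integers, c = 7 in the evaluable pattern). Its exact value is \frac{1048576}{385385} / \pi.

Key step: from the first term \frac{12}{11}: k + 3/2 divides numerator and denominator alike; prefactor 12/11 after cancelling.
Ratio: r(k) = 1 * (k-\frac{1}{2}) (k+\frac{5}{2}) / [(k+7) (k+1)] - rational in k, leading ratio 1; with t_0 = \frac{12}{11}, classification follows.


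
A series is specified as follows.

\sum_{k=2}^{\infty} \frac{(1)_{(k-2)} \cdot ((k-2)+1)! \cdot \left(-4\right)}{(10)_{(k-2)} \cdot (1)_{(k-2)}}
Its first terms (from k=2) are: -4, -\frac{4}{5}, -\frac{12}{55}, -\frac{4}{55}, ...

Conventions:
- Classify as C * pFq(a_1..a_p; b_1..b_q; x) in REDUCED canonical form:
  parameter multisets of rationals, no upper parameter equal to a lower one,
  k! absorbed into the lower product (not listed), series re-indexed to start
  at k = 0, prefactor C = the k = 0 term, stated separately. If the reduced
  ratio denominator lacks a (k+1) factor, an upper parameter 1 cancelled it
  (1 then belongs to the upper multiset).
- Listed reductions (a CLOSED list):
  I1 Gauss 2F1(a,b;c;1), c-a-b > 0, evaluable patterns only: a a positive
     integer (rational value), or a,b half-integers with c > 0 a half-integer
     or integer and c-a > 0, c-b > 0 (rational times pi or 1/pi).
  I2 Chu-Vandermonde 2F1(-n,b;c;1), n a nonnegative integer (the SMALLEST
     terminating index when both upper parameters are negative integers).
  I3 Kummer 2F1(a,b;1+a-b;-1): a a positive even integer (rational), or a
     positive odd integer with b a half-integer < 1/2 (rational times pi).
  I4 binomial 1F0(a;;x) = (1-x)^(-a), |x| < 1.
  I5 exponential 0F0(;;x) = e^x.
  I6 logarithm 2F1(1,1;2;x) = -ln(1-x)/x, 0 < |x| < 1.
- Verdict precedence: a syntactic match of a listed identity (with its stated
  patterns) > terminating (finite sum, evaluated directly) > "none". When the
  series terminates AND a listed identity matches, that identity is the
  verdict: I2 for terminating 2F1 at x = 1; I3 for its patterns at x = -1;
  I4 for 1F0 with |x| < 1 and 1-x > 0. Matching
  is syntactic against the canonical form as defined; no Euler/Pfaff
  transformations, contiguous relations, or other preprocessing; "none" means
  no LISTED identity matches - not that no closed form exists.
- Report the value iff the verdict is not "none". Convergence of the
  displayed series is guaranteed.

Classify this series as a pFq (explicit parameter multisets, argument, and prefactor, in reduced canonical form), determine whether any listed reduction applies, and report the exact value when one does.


Key step: with t_0 = -4, the factorial ratio (prefactor -4) (k+a-1)!/(a-1)! is a rising factorial (a)_k.
Term ratio: r(k) = 1 * (k+1) (k+2) / [(k+10) (k+1)] ; factor over Q: parameters, x = 1, and C = -4.

With C = -4: the canonical form is 2F1(1, 2; 10; 1). Verdict: this is Gauss's theorem (I1) (x = 1: the Gamma ratio telescopes since c-a-b = 7 > 0 and a = 1 in Z>0). Sum: -\frac{36}{7}.


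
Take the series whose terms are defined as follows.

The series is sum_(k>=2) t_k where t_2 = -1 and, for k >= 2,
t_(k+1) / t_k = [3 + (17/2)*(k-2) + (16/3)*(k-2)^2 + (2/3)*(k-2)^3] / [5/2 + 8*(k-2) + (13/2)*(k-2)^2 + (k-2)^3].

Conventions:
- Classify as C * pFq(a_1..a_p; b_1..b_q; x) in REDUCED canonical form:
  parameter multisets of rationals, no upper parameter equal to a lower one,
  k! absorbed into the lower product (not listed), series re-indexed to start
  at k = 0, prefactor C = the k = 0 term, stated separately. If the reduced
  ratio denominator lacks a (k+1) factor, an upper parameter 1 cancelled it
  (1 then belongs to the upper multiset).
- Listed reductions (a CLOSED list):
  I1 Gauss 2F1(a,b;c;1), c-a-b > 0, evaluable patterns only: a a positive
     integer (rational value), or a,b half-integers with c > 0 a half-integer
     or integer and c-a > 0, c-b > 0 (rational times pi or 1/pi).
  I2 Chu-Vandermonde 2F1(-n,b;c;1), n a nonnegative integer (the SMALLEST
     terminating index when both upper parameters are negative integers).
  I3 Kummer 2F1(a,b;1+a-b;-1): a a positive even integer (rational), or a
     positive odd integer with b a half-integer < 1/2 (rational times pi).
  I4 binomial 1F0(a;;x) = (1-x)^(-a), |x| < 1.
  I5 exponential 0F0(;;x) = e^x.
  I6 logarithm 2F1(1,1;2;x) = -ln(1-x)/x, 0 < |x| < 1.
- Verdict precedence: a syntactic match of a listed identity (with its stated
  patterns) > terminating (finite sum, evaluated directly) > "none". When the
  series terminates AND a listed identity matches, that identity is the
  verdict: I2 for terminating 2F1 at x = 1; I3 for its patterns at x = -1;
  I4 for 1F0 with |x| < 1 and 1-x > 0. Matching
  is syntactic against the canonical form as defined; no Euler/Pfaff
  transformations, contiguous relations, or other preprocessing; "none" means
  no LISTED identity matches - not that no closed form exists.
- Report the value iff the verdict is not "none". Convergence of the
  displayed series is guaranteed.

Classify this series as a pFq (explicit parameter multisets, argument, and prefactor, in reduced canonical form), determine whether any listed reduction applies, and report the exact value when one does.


Prefactor -1, argument 2/3: 2F1 with upper {3/2, 6} over lower {5}. Verdict: none. A 2F1 with upper {3/2, 6} fits none of I1-I6 at x = 2/3; the sum runs forever.

First insight: t_0 = -1 here, and the expanded ratio factors over Q; prefactor -1, roots give parameters.
Step ratio: r(k) = (2/3) * (k+3/2) (k+6) / [(k+5) (k+1)] - rational; roots negated = parameters, x = (2/3), C = -1.


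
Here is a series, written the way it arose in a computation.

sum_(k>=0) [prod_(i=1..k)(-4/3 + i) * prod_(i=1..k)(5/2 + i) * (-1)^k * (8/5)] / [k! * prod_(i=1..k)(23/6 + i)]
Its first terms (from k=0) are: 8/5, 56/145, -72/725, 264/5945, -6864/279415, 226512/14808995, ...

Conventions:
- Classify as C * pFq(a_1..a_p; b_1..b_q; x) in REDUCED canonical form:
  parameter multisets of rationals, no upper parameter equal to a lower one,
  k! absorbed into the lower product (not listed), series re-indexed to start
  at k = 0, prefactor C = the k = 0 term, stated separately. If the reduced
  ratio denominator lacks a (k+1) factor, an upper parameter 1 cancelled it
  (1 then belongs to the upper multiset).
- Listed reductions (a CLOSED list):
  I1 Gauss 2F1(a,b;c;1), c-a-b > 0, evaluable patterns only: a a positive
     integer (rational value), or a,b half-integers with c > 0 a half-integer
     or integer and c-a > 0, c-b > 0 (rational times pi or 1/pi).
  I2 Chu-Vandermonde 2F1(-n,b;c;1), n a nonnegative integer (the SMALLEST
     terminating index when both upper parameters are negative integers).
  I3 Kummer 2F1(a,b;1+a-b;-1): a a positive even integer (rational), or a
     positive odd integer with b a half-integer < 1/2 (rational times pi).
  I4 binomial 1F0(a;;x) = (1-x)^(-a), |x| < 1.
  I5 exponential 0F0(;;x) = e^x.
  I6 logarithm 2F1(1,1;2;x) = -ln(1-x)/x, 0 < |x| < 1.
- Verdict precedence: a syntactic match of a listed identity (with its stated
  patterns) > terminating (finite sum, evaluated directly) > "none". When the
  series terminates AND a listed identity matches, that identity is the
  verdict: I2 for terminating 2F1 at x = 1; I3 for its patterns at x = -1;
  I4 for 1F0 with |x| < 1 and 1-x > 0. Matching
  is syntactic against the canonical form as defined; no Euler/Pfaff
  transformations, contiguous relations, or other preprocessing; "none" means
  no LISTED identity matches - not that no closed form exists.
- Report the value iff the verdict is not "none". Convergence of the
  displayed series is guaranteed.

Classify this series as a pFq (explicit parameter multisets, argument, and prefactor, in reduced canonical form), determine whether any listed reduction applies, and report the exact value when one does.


Reduced: x = -1, 2F1, upper = {-1/3, 7/2}, lower = {29/6}, C = 8/5. Verdict: none - at argument -1 the multisets {-1/3, 7/2} ; {29/6} match no listed identity.

Key step: with t_0 = 8/5, the running product (prefactor 8/5) telescopes to a rising factorial.
Step ratio: r(k) = (-1) * (k-1/3) (k+7/2) / [(k+29/6) (k+1)] ; factor over Q: parameters, x = (-1), and C = 8/5.


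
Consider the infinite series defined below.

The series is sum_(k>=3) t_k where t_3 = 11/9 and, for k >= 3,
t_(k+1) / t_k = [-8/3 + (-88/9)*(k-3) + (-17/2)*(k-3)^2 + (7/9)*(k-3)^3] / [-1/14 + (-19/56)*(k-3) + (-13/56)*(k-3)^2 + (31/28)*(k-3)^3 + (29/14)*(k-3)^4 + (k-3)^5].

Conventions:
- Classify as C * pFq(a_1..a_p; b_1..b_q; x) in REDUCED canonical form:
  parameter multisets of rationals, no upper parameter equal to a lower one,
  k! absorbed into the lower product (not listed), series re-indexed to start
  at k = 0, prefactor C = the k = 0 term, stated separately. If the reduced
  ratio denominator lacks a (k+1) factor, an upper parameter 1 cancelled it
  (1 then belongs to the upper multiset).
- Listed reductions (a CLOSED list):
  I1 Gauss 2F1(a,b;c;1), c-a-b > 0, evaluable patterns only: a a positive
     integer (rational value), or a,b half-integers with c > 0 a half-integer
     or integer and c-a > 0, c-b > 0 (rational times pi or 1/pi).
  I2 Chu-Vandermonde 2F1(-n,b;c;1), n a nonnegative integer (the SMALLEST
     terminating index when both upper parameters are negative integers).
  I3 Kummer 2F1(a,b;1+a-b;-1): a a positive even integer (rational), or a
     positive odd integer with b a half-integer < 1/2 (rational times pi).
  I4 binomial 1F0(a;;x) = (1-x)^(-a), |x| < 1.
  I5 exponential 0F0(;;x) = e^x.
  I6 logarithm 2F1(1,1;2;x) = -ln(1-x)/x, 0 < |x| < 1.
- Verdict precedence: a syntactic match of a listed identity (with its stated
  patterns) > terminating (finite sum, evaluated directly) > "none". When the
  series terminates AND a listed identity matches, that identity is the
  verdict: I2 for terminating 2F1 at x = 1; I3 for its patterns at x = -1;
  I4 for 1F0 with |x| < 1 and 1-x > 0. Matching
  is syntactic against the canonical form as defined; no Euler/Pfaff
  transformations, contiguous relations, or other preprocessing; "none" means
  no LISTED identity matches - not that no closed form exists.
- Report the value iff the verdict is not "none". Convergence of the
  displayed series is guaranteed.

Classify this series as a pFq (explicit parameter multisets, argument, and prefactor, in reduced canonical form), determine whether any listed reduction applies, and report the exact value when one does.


Key observation: with t_0 = 11/9, roots of the ratio polynomials (prefactor 11/9) are the negated parameters.
Ratio: r(k) = (7/9) * (k-12) / [(k-1/2) (k+1/2) (k+1)] - rational in k. x = (7/9); t_0 = 11/9; negate the roots.

At argument 7/9: a 1F2 with upper {-12}, lower {-1/2, 1/2}, scaled by C = 11/9. Verdict: terminating (-12 upstairs). 13 nonzero terms in all; added directly. Value: -113035757584220059806338107663/1694183721191024455217986875.


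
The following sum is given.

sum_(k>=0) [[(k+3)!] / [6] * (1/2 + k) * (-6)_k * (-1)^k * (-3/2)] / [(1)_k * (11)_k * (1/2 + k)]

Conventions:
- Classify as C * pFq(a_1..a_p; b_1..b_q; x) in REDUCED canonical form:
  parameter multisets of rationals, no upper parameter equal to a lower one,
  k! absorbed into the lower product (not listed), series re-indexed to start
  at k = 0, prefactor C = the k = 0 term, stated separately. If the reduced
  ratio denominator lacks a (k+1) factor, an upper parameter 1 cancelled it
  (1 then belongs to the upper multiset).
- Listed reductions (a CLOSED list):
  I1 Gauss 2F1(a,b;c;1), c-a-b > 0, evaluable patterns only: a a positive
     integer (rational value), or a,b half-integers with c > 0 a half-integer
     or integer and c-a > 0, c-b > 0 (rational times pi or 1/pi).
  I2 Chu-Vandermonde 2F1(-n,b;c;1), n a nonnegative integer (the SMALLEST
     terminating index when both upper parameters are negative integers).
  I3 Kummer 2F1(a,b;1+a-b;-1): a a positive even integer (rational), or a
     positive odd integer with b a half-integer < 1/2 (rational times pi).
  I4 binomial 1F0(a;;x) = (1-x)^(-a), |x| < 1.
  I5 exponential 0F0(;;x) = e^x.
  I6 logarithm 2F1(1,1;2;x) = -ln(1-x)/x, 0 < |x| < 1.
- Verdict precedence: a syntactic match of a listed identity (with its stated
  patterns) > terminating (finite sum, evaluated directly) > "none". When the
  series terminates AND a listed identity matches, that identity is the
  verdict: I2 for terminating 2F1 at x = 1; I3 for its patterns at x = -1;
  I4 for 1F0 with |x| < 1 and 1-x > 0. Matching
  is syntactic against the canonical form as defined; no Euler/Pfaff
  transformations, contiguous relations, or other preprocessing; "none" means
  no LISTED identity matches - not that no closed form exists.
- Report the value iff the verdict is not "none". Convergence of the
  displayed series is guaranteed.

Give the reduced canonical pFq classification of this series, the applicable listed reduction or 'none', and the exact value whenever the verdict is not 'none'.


With C = -3/2: the canonical form is 2F1(-6, 4; 11; -1). Verdict: Kummer (I3) matches (x = -1; c = 11 equals 1+a-b for upper {-6, 4}: listed pattern). Its exact value is -45/4.

Structural cue: t_0 being -3/2, the factorial ratio (C = -3/2) (k+a-1)!/(a-1)! is a rising factorial (a)_k.
Step ratio: r(k) = (-1) * (k-6) (k+4) / [(k+11) (k+1)] - rational in k, leading ratio (-1); with t_0 = -3/2, classification follows.


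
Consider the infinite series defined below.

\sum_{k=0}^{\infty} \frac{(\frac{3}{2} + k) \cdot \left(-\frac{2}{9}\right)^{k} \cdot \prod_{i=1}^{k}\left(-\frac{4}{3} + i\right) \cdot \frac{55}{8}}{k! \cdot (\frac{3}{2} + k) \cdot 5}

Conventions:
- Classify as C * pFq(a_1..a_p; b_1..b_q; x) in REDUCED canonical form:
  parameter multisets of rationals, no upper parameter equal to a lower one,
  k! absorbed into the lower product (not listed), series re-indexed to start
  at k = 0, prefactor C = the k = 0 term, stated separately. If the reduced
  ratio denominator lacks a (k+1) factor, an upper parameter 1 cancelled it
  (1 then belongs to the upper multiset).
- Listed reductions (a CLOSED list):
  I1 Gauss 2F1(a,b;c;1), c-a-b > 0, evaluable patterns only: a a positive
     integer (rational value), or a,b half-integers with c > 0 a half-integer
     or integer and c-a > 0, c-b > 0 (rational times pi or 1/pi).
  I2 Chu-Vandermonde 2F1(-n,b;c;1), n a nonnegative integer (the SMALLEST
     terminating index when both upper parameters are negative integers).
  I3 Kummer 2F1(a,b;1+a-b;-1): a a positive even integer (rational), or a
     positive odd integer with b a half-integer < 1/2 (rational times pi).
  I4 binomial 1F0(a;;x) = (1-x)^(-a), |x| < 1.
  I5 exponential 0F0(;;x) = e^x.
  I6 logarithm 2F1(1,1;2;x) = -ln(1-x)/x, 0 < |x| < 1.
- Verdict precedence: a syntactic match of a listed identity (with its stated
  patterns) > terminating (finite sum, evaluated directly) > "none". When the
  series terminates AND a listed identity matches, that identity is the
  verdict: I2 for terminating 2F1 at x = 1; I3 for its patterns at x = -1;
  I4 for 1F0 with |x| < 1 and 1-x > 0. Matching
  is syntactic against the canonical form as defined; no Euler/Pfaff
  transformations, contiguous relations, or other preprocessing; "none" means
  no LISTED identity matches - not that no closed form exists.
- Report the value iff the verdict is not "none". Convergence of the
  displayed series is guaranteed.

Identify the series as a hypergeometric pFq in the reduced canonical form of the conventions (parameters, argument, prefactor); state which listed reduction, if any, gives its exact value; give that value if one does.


This is \frac{11}{8} * 1F0(-\frac{1}{3}; -; -\frac{2}{9}) in reduced canonical form. Verdict: this is the I4 binomial reduction (the 1F0 binomial series: exponent 1/3, x = -\frac{2}{9}). Its exact value is \frac{11}{8} \cdot \left(\frac{11}{9}\right)^{\frac{1}{3}}.

Key step: t_0 = \frac{11}{8} here, and k + 3/2 divides numerator and denominator alike; prefactor 11/8 after cancelling.
Step ratio: r(k) = -\frac{2}{9} * (k-\frac{1}{3}) / [(k+1)] ; factor over Q: parameters, x = -\frac{2}{9}, and C = \frac{11}{8}.


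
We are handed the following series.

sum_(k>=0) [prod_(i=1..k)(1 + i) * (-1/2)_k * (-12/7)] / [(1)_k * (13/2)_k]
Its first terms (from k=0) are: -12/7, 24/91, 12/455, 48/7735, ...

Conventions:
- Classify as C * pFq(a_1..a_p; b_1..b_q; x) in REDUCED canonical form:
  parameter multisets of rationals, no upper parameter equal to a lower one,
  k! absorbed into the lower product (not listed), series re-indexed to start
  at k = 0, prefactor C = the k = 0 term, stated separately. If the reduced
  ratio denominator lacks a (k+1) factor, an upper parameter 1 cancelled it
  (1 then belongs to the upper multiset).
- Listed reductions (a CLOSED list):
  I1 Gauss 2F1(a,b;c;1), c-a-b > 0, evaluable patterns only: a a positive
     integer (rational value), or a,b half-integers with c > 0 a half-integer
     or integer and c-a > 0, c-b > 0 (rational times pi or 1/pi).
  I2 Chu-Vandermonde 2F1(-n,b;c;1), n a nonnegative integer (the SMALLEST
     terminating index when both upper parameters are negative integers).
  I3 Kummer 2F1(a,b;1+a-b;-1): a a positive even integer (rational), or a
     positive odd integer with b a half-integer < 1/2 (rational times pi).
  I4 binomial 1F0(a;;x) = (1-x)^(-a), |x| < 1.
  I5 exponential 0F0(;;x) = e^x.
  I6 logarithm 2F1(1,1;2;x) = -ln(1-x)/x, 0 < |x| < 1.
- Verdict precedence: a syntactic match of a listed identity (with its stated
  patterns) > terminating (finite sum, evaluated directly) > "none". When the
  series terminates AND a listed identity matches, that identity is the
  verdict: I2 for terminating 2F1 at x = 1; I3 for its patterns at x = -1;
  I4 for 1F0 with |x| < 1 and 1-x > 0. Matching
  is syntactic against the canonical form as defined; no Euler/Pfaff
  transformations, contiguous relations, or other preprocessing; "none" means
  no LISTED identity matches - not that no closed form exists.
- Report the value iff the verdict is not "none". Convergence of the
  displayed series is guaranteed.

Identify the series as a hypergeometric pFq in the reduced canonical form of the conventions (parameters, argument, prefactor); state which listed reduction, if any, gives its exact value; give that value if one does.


Classification (C = -12/7): 2F1 with upper {-1/2, 2}, lower {13/2}, argument x = 1. Verdict at x = 1: Gauss's theorem (I1) matches (x = 1: the Gamma ratio telescopes since c-a-b = 5 > 0 and a = 2 in Z>0). Exact value: -99/70.

The tell: t_0 = -12/7 here, and (1)_k (C = -12/7) is k! itself.
Ratio: r(k) = 1 * (k-1/2) (k+2) / [(k+13/2) (k+1)] - rational in k, leading ratio 1; with t_0 = -12/7, classification follows.
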